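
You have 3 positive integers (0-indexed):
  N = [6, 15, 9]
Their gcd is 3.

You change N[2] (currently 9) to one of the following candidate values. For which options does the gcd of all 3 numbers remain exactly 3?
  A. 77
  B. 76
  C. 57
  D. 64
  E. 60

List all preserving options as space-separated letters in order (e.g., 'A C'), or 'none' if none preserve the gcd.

Old gcd = 3; gcd of others (without N[2]) = 3
New gcd for candidate v: gcd(3, v). Preserves old gcd iff gcd(3, v) = 3.
  Option A: v=77, gcd(3,77)=1 -> changes
  Option B: v=76, gcd(3,76)=1 -> changes
  Option C: v=57, gcd(3,57)=3 -> preserves
  Option D: v=64, gcd(3,64)=1 -> changes
  Option E: v=60, gcd(3,60)=3 -> preserves

Answer: C E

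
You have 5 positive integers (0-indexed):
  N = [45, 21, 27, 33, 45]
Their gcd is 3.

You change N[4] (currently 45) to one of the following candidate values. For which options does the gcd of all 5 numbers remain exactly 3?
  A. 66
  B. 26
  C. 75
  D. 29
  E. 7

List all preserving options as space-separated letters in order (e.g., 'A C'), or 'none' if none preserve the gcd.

Answer: A C

Derivation:
Old gcd = 3; gcd of others (without N[4]) = 3
New gcd for candidate v: gcd(3, v). Preserves old gcd iff gcd(3, v) = 3.
  Option A: v=66, gcd(3,66)=3 -> preserves
  Option B: v=26, gcd(3,26)=1 -> changes
  Option C: v=75, gcd(3,75)=3 -> preserves
  Option D: v=29, gcd(3,29)=1 -> changes
  Option E: v=7, gcd(3,7)=1 -> changes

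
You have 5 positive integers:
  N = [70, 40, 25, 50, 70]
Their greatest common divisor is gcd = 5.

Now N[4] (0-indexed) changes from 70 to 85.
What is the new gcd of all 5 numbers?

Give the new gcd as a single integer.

Answer: 5

Derivation:
Numbers: [70, 40, 25, 50, 70], gcd = 5
Change: index 4, 70 -> 85
gcd of the OTHER numbers (without index 4): gcd([70, 40, 25, 50]) = 5
New gcd = gcd(g_others, new_val) = gcd(5, 85) = 5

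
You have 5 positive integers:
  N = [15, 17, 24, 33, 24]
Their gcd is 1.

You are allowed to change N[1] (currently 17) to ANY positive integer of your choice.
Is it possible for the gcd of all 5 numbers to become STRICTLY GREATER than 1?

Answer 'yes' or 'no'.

Answer: yes

Derivation:
Current gcd = 1
gcd of all OTHER numbers (without N[1]=17): gcd([15, 24, 33, 24]) = 3
The new gcd after any change is gcd(3, new_value).
This can be at most 3.
Since 3 > old gcd 1, the gcd CAN increase (e.g., set N[1] = 3).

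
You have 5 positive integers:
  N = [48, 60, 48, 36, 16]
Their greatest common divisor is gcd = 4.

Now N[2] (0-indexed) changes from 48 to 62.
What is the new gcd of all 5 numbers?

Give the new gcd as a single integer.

Numbers: [48, 60, 48, 36, 16], gcd = 4
Change: index 2, 48 -> 62
gcd of the OTHER numbers (without index 2): gcd([48, 60, 36, 16]) = 4
New gcd = gcd(g_others, new_val) = gcd(4, 62) = 2

Answer: 2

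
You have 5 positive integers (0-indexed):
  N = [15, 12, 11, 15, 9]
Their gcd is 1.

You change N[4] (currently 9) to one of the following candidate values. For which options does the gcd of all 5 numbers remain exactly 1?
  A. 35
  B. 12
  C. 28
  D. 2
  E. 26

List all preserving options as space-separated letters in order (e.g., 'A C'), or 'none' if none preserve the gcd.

Old gcd = 1; gcd of others (without N[4]) = 1
New gcd for candidate v: gcd(1, v). Preserves old gcd iff gcd(1, v) = 1.
  Option A: v=35, gcd(1,35)=1 -> preserves
  Option B: v=12, gcd(1,12)=1 -> preserves
  Option C: v=28, gcd(1,28)=1 -> preserves
  Option D: v=2, gcd(1,2)=1 -> preserves
  Option E: v=26, gcd(1,26)=1 -> preserves

Answer: A B C D E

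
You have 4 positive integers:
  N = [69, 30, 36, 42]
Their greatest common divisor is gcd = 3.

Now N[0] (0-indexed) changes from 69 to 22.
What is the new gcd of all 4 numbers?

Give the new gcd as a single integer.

Answer: 2

Derivation:
Numbers: [69, 30, 36, 42], gcd = 3
Change: index 0, 69 -> 22
gcd of the OTHER numbers (without index 0): gcd([30, 36, 42]) = 6
New gcd = gcd(g_others, new_val) = gcd(6, 22) = 2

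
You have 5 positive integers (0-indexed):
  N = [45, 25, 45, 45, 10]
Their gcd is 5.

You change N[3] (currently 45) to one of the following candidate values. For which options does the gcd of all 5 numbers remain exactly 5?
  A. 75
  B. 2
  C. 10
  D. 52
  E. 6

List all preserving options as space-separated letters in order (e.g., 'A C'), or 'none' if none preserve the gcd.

Old gcd = 5; gcd of others (without N[3]) = 5
New gcd for candidate v: gcd(5, v). Preserves old gcd iff gcd(5, v) = 5.
  Option A: v=75, gcd(5,75)=5 -> preserves
  Option B: v=2, gcd(5,2)=1 -> changes
  Option C: v=10, gcd(5,10)=5 -> preserves
  Option D: v=52, gcd(5,52)=1 -> changes
  Option E: v=6, gcd(5,6)=1 -> changes

Answer: A C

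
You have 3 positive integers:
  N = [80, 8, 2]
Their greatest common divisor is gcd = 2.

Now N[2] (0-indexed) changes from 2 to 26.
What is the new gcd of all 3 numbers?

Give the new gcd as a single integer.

Numbers: [80, 8, 2], gcd = 2
Change: index 2, 2 -> 26
gcd of the OTHER numbers (without index 2): gcd([80, 8]) = 8
New gcd = gcd(g_others, new_val) = gcd(8, 26) = 2

Answer: 2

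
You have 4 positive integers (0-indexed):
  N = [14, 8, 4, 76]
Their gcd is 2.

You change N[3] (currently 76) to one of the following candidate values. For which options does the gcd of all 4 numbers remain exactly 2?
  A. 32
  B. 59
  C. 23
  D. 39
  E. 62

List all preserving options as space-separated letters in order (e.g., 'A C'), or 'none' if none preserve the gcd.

Old gcd = 2; gcd of others (without N[3]) = 2
New gcd for candidate v: gcd(2, v). Preserves old gcd iff gcd(2, v) = 2.
  Option A: v=32, gcd(2,32)=2 -> preserves
  Option B: v=59, gcd(2,59)=1 -> changes
  Option C: v=23, gcd(2,23)=1 -> changes
  Option D: v=39, gcd(2,39)=1 -> changes
  Option E: v=62, gcd(2,62)=2 -> preserves

Answer: A E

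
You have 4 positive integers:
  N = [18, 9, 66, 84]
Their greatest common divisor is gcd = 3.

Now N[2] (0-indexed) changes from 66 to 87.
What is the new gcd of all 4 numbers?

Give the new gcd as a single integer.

Numbers: [18, 9, 66, 84], gcd = 3
Change: index 2, 66 -> 87
gcd of the OTHER numbers (without index 2): gcd([18, 9, 84]) = 3
New gcd = gcd(g_others, new_val) = gcd(3, 87) = 3

Answer: 3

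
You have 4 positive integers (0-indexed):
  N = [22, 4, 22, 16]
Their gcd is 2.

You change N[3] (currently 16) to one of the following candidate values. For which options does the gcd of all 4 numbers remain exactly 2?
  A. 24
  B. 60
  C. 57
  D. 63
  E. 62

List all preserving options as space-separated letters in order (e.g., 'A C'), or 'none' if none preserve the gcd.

Old gcd = 2; gcd of others (without N[3]) = 2
New gcd for candidate v: gcd(2, v). Preserves old gcd iff gcd(2, v) = 2.
  Option A: v=24, gcd(2,24)=2 -> preserves
  Option B: v=60, gcd(2,60)=2 -> preserves
  Option C: v=57, gcd(2,57)=1 -> changes
  Option D: v=63, gcd(2,63)=1 -> changes
  Option E: v=62, gcd(2,62)=2 -> preserves

Answer: A B E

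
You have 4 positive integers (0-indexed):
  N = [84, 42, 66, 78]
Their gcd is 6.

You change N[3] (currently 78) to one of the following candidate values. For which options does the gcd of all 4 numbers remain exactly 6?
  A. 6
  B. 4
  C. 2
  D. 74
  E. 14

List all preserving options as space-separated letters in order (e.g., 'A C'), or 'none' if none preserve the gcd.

Old gcd = 6; gcd of others (without N[3]) = 6
New gcd for candidate v: gcd(6, v). Preserves old gcd iff gcd(6, v) = 6.
  Option A: v=6, gcd(6,6)=6 -> preserves
  Option B: v=4, gcd(6,4)=2 -> changes
  Option C: v=2, gcd(6,2)=2 -> changes
  Option D: v=74, gcd(6,74)=2 -> changes
  Option E: v=14, gcd(6,14)=2 -> changes

Answer: A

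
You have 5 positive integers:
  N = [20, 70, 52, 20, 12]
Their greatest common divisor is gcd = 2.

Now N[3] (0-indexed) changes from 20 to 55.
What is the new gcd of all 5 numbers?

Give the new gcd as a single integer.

Answer: 1

Derivation:
Numbers: [20, 70, 52, 20, 12], gcd = 2
Change: index 3, 20 -> 55
gcd of the OTHER numbers (without index 3): gcd([20, 70, 52, 12]) = 2
New gcd = gcd(g_others, new_val) = gcd(2, 55) = 1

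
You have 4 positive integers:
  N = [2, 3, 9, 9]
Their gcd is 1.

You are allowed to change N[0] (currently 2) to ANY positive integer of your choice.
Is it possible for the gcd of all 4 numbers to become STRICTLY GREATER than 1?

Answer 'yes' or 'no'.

Current gcd = 1
gcd of all OTHER numbers (without N[0]=2): gcd([3, 9, 9]) = 3
The new gcd after any change is gcd(3, new_value).
This can be at most 3.
Since 3 > old gcd 1, the gcd CAN increase (e.g., set N[0] = 3).

Answer: yes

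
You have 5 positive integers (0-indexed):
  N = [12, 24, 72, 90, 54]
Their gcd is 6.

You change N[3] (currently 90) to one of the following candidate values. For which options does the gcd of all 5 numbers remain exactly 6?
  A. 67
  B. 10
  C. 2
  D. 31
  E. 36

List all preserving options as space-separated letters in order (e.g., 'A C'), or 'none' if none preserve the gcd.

Old gcd = 6; gcd of others (without N[3]) = 6
New gcd for candidate v: gcd(6, v). Preserves old gcd iff gcd(6, v) = 6.
  Option A: v=67, gcd(6,67)=1 -> changes
  Option B: v=10, gcd(6,10)=2 -> changes
  Option C: v=2, gcd(6,2)=2 -> changes
  Option D: v=31, gcd(6,31)=1 -> changes
  Option E: v=36, gcd(6,36)=6 -> preserves

Answer: E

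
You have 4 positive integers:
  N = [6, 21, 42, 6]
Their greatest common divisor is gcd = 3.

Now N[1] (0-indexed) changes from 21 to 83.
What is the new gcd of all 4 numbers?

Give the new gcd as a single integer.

Answer: 1

Derivation:
Numbers: [6, 21, 42, 6], gcd = 3
Change: index 1, 21 -> 83
gcd of the OTHER numbers (without index 1): gcd([6, 42, 6]) = 6
New gcd = gcd(g_others, new_val) = gcd(6, 83) = 1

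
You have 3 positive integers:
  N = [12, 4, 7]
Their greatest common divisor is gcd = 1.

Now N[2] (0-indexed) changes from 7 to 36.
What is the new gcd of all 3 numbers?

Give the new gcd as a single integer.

Answer: 4

Derivation:
Numbers: [12, 4, 7], gcd = 1
Change: index 2, 7 -> 36
gcd of the OTHER numbers (without index 2): gcd([12, 4]) = 4
New gcd = gcd(g_others, new_val) = gcd(4, 36) = 4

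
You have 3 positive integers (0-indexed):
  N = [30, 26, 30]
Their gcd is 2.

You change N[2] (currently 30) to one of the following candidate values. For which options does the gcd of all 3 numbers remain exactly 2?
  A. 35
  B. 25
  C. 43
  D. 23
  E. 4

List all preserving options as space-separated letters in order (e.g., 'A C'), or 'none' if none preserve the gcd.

Answer: E

Derivation:
Old gcd = 2; gcd of others (without N[2]) = 2
New gcd for candidate v: gcd(2, v). Preserves old gcd iff gcd(2, v) = 2.
  Option A: v=35, gcd(2,35)=1 -> changes
  Option B: v=25, gcd(2,25)=1 -> changes
  Option C: v=43, gcd(2,43)=1 -> changes
  Option D: v=23, gcd(2,23)=1 -> changes
  Option E: v=4, gcd(2,4)=2 -> preserves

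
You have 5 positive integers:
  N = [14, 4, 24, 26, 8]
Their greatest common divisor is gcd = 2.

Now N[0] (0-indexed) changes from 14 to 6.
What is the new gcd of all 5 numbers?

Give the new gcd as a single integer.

Answer: 2

Derivation:
Numbers: [14, 4, 24, 26, 8], gcd = 2
Change: index 0, 14 -> 6
gcd of the OTHER numbers (without index 0): gcd([4, 24, 26, 8]) = 2
New gcd = gcd(g_others, new_val) = gcd(2, 6) = 2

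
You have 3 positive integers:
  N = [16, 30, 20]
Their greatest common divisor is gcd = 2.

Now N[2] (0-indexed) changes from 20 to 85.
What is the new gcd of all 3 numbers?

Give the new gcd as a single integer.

Numbers: [16, 30, 20], gcd = 2
Change: index 2, 20 -> 85
gcd of the OTHER numbers (without index 2): gcd([16, 30]) = 2
New gcd = gcd(g_others, new_val) = gcd(2, 85) = 1

Answer: 1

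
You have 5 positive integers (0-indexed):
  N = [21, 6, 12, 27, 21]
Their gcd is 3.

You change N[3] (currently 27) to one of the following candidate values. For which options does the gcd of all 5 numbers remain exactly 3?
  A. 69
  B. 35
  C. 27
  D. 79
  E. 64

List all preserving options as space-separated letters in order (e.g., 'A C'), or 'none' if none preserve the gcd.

Old gcd = 3; gcd of others (without N[3]) = 3
New gcd for candidate v: gcd(3, v). Preserves old gcd iff gcd(3, v) = 3.
  Option A: v=69, gcd(3,69)=3 -> preserves
  Option B: v=35, gcd(3,35)=1 -> changes
  Option C: v=27, gcd(3,27)=3 -> preserves
  Option D: v=79, gcd(3,79)=1 -> changes
  Option E: v=64, gcd(3,64)=1 -> changes

Answer: A C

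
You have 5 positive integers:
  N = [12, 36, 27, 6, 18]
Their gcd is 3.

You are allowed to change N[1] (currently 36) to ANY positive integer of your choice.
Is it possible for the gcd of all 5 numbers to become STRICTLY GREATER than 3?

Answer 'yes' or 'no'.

Current gcd = 3
gcd of all OTHER numbers (without N[1]=36): gcd([12, 27, 6, 18]) = 3
The new gcd after any change is gcd(3, new_value).
This can be at most 3.
Since 3 = old gcd 3, the gcd can only stay the same or decrease.

Answer: no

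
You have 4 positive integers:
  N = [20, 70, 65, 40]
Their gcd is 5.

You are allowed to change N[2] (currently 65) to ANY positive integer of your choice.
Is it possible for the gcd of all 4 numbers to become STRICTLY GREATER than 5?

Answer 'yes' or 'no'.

Current gcd = 5
gcd of all OTHER numbers (without N[2]=65): gcd([20, 70, 40]) = 10
The new gcd after any change is gcd(10, new_value).
This can be at most 10.
Since 10 > old gcd 5, the gcd CAN increase (e.g., set N[2] = 10).

Answer: yes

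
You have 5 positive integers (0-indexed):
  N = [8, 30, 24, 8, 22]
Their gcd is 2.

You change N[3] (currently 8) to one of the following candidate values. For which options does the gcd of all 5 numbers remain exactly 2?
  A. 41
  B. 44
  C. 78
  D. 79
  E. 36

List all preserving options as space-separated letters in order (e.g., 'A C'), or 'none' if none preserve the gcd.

Answer: B C E

Derivation:
Old gcd = 2; gcd of others (without N[3]) = 2
New gcd for candidate v: gcd(2, v). Preserves old gcd iff gcd(2, v) = 2.
  Option A: v=41, gcd(2,41)=1 -> changes
  Option B: v=44, gcd(2,44)=2 -> preserves
  Option C: v=78, gcd(2,78)=2 -> preserves
  Option D: v=79, gcd(2,79)=1 -> changes
  Option E: v=36, gcd(2,36)=2 -> preserves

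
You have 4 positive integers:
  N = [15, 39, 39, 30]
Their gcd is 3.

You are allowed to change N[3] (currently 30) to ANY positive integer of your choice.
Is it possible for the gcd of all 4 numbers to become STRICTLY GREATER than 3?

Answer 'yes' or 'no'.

Answer: no

Derivation:
Current gcd = 3
gcd of all OTHER numbers (without N[3]=30): gcd([15, 39, 39]) = 3
The new gcd after any change is gcd(3, new_value).
This can be at most 3.
Since 3 = old gcd 3, the gcd can only stay the same or decrease.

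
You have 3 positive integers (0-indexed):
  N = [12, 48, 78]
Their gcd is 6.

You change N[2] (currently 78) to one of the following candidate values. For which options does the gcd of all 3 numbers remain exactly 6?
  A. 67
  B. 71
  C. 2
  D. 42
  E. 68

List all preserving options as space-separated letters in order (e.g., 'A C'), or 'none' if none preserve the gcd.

Old gcd = 6; gcd of others (without N[2]) = 12
New gcd for candidate v: gcd(12, v). Preserves old gcd iff gcd(12, v) = 6.
  Option A: v=67, gcd(12,67)=1 -> changes
  Option B: v=71, gcd(12,71)=1 -> changes
  Option C: v=2, gcd(12,2)=2 -> changes
  Option D: v=42, gcd(12,42)=6 -> preserves
  Option E: v=68, gcd(12,68)=4 -> changes

Answer: D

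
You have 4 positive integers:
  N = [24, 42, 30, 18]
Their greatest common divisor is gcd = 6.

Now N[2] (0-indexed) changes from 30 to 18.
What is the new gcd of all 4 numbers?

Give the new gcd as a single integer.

Answer: 6

Derivation:
Numbers: [24, 42, 30, 18], gcd = 6
Change: index 2, 30 -> 18
gcd of the OTHER numbers (without index 2): gcd([24, 42, 18]) = 6
New gcd = gcd(g_others, new_val) = gcd(6, 18) = 6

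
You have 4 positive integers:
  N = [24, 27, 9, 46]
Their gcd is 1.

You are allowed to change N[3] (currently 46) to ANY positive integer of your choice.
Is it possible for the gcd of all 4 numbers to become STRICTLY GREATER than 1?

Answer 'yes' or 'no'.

Answer: yes

Derivation:
Current gcd = 1
gcd of all OTHER numbers (without N[3]=46): gcd([24, 27, 9]) = 3
The new gcd after any change is gcd(3, new_value).
This can be at most 3.
Since 3 > old gcd 1, the gcd CAN increase (e.g., set N[3] = 3).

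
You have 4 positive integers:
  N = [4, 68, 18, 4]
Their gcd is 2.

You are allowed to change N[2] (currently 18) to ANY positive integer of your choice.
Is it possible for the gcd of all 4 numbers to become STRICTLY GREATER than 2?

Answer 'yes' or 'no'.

Answer: yes

Derivation:
Current gcd = 2
gcd of all OTHER numbers (without N[2]=18): gcd([4, 68, 4]) = 4
The new gcd after any change is gcd(4, new_value).
This can be at most 4.
Since 4 > old gcd 2, the gcd CAN increase (e.g., set N[2] = 4).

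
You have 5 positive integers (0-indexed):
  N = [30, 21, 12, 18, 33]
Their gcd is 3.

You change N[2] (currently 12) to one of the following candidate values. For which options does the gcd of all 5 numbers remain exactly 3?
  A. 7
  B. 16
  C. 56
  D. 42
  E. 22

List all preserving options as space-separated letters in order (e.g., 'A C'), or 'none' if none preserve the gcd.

Old gcd = 3; gcd of others (without N[2]) = 3
New gcd for candidate v: gcd(3, v). Preserves old gcd iff gcd(3, v) = 3.
  Option A: v=7, gcd(3,7)=1 -> changes
  Option B: v=16, gcd(3,16)=1 -> changes
  Option C: v=56, gcd(3,56)=1 -> changes
  Option D: v=42, gcd(3,42)=3 -> preserves
  Option E: v=22, gcd(3,22)=1 -> changes

Answer: D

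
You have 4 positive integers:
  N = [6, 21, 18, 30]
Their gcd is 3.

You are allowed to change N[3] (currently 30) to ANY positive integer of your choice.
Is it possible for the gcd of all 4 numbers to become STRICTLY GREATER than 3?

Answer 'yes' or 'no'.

Answer: no

Derivation:
Current gcd = 3
gcd of all OTHER numbers (without N[3]=30): gcd([6, 21, 18]) = 3
The new gcd after any change is gcd(3, new_value).
This can be at most 3.
Since 3 = old gcd 3, the gcd can only stay the same or decrease.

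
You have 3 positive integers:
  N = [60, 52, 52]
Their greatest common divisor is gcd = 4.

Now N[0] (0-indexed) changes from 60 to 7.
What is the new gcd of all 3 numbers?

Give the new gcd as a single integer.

Answer: 1

Derivation:
Numbers: [60, 52, 52], gcd = 4
Change: index 0, 60 -> 7
gcd of the OTHER numbers (without index 0): gcd([52, 52]) = 52
New gcd = gcd(g_others, new_val) = gcd(52, 7) = 1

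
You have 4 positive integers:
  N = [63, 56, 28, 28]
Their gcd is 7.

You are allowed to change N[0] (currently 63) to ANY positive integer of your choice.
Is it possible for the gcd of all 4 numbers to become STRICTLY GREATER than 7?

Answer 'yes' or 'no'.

Answer: yes

Derivation:
Current gcd = 7
gcd of all OTHER numbers (without N[0]=63): gcd([56, 28, 28]) = 28
The new gcd after any change is gcd(28, new_value).
This can be at most 28.
Since 28 > old gcd 7, the gcd CAN increase (e.g., set N[0] = 28).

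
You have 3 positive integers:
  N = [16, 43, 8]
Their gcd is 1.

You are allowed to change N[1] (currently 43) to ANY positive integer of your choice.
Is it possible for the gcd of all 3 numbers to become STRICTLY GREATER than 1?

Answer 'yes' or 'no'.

Answer: yes

Derivation:
Current gcd = 1
gcd of all OTHER numbers (without N[1]=43): gcd([16, 8]) = 8
The new gcd after any change is gcd(8, new_value).
This can be at most 8.
Since 8 > old gcd 1, the gcd CAN increase (e.g., set N[1] = 8).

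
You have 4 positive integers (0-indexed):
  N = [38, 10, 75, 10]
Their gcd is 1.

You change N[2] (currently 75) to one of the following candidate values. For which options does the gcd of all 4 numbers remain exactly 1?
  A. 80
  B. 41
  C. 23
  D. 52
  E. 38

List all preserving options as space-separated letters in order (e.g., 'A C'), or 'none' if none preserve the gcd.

Old gcd = 1; gcd of others (without N[2]) = 2
New gcd for candidate v: gcd(2, v). Preserves old gcd iff gcd(2, v) = 1.
  Option A: v=80, gcd(2,80)=2 -> changes
  Option B: v=41, gcd(2,41)=1 -> preserves
  Option C: v=23, gcd(2,23)=1 -> preserves
  Option D: v=52, gcd(2,52)=2 -> changes
  Option E: v=38, gcd(2,38)=2 -> changes

Answer: B C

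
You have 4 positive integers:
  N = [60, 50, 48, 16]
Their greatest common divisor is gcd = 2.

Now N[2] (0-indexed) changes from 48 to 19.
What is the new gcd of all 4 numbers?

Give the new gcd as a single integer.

Answer: 1

Derivation:
Numbers: [60, 50, 48, 16], gcd = 2
Change: index 2, 48 -> 19
gcd of the OTHER numbers (without index 2): gcd([60, 50, 16]) = 2
New gcd = gcd(g_others, new_val) = gcd(2, 19) = 1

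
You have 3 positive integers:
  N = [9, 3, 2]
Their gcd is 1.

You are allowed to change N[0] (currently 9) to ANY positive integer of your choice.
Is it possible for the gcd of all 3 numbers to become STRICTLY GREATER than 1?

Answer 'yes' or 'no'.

Answer: no

Derivation:
Current gcd = 1
gcd of all OTHER numbers (without N[0]=9): gcd([3, 2]) = 1
The new gcd after any change is gcd(1, new_value).
This can be at most 1.
Since 1 = old gcd 1, the gcd can only stay the same or decrease.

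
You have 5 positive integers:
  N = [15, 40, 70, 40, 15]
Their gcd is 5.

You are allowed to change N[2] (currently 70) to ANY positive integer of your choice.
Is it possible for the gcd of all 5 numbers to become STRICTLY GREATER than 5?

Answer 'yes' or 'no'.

Answer: no

Derivation:
Current gcd = 5
gcd of all OTHER numbers (without N[2]=70): gcd([15, 40, 40, 15]) = 5
The new gcd after any change is gcd(5, new_value).
This can be at most 5.
Since 5 = old gcd 5, the gcd can only stay the same or decrease.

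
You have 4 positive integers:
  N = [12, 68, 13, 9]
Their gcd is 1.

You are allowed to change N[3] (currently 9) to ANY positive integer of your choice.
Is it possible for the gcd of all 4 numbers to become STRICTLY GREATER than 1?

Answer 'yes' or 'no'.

Current gcd = 1
gcd of all OTHER numbers (without N[3]=9): gcd([12, 68, 13]) = 1
The new gcd after any change is gcd(1, new_value).
This can be at most 1.
Since 1 = old gcd 1, the gcd can only stay the same or decrease.

Answer: no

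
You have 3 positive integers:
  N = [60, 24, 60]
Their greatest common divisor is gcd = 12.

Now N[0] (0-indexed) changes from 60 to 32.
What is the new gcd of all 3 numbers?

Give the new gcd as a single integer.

Answer: 4

Derivation:
Numbers: [60, 24, 60], gcd = 12
Change: index 0, 60 -> 32
gcd of the OTHER numbers (without index 0): gcd([24, 60]) = 12
New gcd = gcd(g_others, new_val) = gcd(12, 32) = 4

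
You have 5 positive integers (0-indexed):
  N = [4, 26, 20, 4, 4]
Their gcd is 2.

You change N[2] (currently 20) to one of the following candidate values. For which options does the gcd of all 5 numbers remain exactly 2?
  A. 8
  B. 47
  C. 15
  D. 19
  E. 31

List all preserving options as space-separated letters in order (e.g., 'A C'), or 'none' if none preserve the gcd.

Old gcd = 2; gcd of others (without N[2]) = 2
New gcd for candidate v: gcd(2, v). Preserves old gcd iff gcd(2, v) = 2.
  Option A: v=8, gcd(2,8)=2 -> preserves
  Option B: v=47, gcd(2,47)=1 -> changes
  Option C: v=15, gcd(2,15)=1 -> changes
  Option D: v=19, gcd(2,19)=1 -> changes
  Option E: v=31, gcd(2,31)=1 -> changes

Answer: A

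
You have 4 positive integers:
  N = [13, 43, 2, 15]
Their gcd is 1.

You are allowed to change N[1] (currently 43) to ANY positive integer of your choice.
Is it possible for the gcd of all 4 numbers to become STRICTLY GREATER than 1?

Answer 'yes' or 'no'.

Current gcd = 1
gcd of all OTHER numbers (without N[1]=43): gcd([13, 2, 15]) = 1
The new gcd after any change is gcd(1, new_value).
This can be at most 1.
Since 1 = old gcd 1, the gcd can only stay the same or decrease.

Answer: no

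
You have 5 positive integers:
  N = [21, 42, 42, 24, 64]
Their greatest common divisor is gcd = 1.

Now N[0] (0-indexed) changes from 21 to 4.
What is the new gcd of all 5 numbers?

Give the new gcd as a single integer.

Answer: 2

Derivation:
Numbers: [21, 42, 42, 24, 64], gcd = 1
Change: index 0, 21 -> 4
gcd of the OTHER numbers (without index 0): gcd([42, 42, 24, 64]) = 2
New gcd = gcd(g_others, new_val) = gcd(2, 4) = 2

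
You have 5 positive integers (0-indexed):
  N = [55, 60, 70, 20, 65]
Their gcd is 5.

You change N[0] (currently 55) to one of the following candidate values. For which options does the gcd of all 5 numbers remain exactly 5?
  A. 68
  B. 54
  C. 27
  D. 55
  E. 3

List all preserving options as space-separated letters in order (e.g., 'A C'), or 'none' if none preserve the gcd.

Old gcd = 5; gcd of others (without N[0]) = 5
New gcd for candidate v: gcd(5, v). Preserves old gcd iff gcd(5, v) = 5.
  Option A: v=68, gcd(5,68)=1 -> changes
  Option B: v=54, gcd(5,54)=1 -> changes
  Option C: v=27, gcd(5,27)=1 -> changes
  Option D: v=55, gcd(5,55)=5 -> preserves
  Option E: v=3, gcd(5,3)=1 -> changes

Answer: D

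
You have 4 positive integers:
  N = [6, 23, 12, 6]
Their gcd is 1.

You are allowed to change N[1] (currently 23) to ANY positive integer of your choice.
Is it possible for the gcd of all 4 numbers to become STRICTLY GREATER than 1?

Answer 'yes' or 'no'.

Current gcd = 1
gcd of all OTHER numbers (without N[1]=23): gcd([6, 12, 6]) = 6
The new gcd after any change is gcd(6, new_value).
This can be at most 6.
Since 6 > old gcd 1, the gcd CAN increase (e.g., set N[1] = 6).

Answer: yes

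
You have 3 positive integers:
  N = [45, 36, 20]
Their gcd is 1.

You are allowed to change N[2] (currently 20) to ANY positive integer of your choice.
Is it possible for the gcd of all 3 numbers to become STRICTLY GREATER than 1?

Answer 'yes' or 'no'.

Answer: yes

Derivation:
Current gcd = 1
gcd of all OTHER numbers (without N[2]=20): gcd([45, 36]) = 9
The new gcd after any change is gcd(9, new_value).
This can be at most 9.
Since 9 > old gcd 1, the gcd CAN increase (e.g., set N[2] = 9).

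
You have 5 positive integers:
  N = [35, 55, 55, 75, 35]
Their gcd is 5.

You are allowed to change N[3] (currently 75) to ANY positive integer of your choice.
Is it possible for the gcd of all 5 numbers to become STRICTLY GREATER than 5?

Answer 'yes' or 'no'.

Answer: no

Derivation:
Current gcd = 5
gcd of all OTHER numbers (without N[3]=75): gcd([35, 55, 55, 35]) = 5
The new gcd after any change is gcd(5, new_value).
This can be at most 5.
Since 5 = old gcd 5, the gcd can only stay the same or decrease.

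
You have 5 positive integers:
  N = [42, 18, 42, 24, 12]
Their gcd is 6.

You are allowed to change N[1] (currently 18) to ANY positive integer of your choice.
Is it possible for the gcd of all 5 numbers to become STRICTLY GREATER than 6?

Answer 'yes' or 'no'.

Current gcd = 6
gcd of all OTHER numbers (without N[1]=18): gcd([42, 42, 24, 12]) = 6
The new gcd after any change is gcd(6, new_value).
This can be at most 6.
Since 6 = old gcd 6, the gcd can only stay the same or decrease.

Answer: no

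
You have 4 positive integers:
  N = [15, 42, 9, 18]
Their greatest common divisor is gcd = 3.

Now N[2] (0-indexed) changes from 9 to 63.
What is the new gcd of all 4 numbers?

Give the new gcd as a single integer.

Answer: 3

Derivation:
Numbers: [15, 42, 9, 18], gcd = 3
Change: index 2, 9 -> 63
gcd of the OTHER numbers (without index 2): gcd([15, 42, 18]) = 3
New gcd = gcd(g_others, new_val) = gcd(3, 63) = 3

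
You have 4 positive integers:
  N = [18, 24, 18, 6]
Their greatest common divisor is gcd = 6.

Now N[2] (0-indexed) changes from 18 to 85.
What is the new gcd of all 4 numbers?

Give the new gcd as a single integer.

Answer: 1

Derivation:
Numbers: [18, 24, 18, 6], gcd = 6
Change: index 2, 18 -> 85
gcd of the OTHER numbers (without index 2): gcd([18, 24, 6]) = 6
New gcd = gcd(g_others, new_val) = gcd(6, 85) = 1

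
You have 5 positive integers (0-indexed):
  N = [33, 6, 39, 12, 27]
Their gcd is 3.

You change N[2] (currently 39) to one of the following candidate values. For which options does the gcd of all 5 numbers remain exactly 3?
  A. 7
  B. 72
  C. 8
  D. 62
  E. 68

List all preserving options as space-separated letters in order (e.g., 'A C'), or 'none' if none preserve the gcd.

Answer: B

Derivation:
Old gcd = 3; gcd of others (without N[2]) = 3
New gcd for candidate v: gcd(3, v). Preserves old gcd iff gcd(3, v) = 3.
  Option A: v=7, gcd(3,7)=1 -> changes
  Option B: v=72, gcd(3,72)=3 -> preserves
  Option C: v=8, gcd(3,8)=1 -> changes
  Option D: v=62, gcd(3,62)=1 -> changes
  Option E: v=68, gcd(3,68)=1 -> changes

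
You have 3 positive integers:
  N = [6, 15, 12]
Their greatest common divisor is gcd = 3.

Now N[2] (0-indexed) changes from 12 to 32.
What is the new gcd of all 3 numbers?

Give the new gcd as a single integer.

Numbers: [6, 15, 12], gcd = 3
Change: index 2, 12 -> 32
gcd of the OTHER numbers (without index 2): gcd([6, 15]) = 3
New gcd = gcd(g_others, new_val) = gcd(3, 32) = 1

Answer: 1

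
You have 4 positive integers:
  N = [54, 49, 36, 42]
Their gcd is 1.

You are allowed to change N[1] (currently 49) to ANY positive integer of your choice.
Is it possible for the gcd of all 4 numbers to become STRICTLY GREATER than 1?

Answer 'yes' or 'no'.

Current gcd = 1
gcd of all OTHER numbers (without N[1]=49): gcd([54, 36, 42]) = 6
The new gcd after any change is gcd(6, new_value).
This can be at most 6.
Since 6 > old gcd 1, the gcd CAN increase (e.g., set N[1] = 6).

Answer: yes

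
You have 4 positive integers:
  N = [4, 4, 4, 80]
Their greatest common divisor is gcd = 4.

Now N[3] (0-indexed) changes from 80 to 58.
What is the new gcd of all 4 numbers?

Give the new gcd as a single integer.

Numbers: [4, 4, 4, 80], gcd = 4
Change: index 3, 80 -> 58
gcd of the OTHER numbers (without index 3): gcd([4, 4, 4]) = 4
New gcd = gcd(g_others, new_val) = gcd(4, 58) = 2

Answer: 2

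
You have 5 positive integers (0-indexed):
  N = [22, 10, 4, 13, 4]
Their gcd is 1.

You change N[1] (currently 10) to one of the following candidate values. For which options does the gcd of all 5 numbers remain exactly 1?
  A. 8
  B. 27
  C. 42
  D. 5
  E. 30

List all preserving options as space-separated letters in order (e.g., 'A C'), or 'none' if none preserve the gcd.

Answer: A B C D E

Derivation:
Old gcd = 1; gcd of others (without N[1]) = 1
New gcd for candidate v: gcd(1, v). Preserves old gcd iff gcd(1, v) = 1.
  Option A: v=8, gcd(1,8)=1 -> preserves
  Option B: v=27, gcd(1,27)=1 -> preserves
  Option C: v=42, gcd(1,42)=1 -> preserves
  Option D: v=5, gcd(1,5)=1 -> preserves
  Option E: v=30, gcd(1,30)=1 -> preserves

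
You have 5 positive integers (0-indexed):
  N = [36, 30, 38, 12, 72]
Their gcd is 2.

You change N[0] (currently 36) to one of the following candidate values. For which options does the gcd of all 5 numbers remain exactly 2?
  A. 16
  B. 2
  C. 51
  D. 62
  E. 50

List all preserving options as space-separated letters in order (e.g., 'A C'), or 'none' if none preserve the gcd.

Answer: A B D E

Derivation:
Old gcd = 2; gcd of others (without N[0]) = 2
New gcd for candidate v: gcd(2, v). Preserves old gcd iff gcd(2, v) = 2.
  Option A: v=16, gcd(2,16)=2 -> preserves
  Option B: v=2, gcd(2,2)=2 -> preserves
  Option C: v=51, gcd(2,51)=1 -> changes
  Option D: v=62, gcd(2,62)=2 -> preserves
  Option E: v=50, gcd(2,50)=2 -> preserves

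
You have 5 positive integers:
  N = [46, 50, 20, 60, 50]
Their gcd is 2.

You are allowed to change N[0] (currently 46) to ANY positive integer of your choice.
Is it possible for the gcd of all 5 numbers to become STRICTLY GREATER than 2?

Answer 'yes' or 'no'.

Current gcd = 2
gcd of all OTHER numbers (without N[0]=46): gcd([50, 20, 60, 50]) = 10
The new gcd after any change is gcd(10, new_value).
This can be at most 10.
Since 10 > old gcd 2, the gcd CAN increase (e.g., set N[0] = 10).

Answer: yes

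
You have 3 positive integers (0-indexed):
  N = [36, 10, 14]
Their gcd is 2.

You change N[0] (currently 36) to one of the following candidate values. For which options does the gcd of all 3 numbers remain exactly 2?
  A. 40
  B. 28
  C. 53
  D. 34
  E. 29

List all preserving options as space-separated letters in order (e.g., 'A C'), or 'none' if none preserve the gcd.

Answer: A B D

Derivation:
Old gcd = 2; gcd of others (without N[0]) = 2
New gcd for candidate v: gcd(2, v). Preserves old gcd iff gcd(2, v) = 2.
  Option A: v=40, gcd(2,40)=2 -> preserves
  Option B: v=28, gcd(2,28)=2 -> preserves
  Option C: v=53, gcd(2,53)=1 -> changes
  Option D: v=34, gcd(2,34)=2 -> preserves
  Option E: v=29, gcd(2,29)=1 -> changes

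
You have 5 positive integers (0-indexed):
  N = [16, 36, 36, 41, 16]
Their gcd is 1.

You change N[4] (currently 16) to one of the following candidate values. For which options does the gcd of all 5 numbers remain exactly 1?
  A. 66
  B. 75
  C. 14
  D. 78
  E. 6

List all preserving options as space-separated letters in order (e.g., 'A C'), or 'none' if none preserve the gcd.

Answer: A B C D E

Derivation:
Old gcd = 1; gcd of others (without N[4]) = 1
New gcd for candidate v: gcd(1, v). Preserves old gcd iff gcd(1, v) = 1.
  Option A: v=66, gcd(1,66)=1 -> preserves
  Option B: v=75, gcd(1,75)=1 -> preserves
  Option C: v=14, gcd(1,14)=1 -> preserves
  Option D: v=78, gcd(1,78)=1 -> preserves
  Option E: v=6, gcd(1,6)=1 -> preserves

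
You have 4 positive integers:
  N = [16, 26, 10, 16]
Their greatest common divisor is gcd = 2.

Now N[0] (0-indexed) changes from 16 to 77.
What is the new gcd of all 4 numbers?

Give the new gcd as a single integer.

Numbers: [16, 26, 10, 16], gcd = 2
Change: index 0, 16 -> 77
gcd of the OTHER numbers (without index 0): gcd([26, 10, 16]) = 2
New gcd = gcd(g_others, new_val) = gcd(2, 77) = 1

Answer: 1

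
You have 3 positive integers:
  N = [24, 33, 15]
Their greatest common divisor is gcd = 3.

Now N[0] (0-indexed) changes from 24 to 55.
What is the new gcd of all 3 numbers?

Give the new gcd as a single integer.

Numbers: [24, 33, 15], gcd = 3
Change: index 0, 24 -> 55
gcd of the OTHER numbers (without index 0): gcd([33, 15]) = 3
New gcd = gcd(g_others, new_val) = gcd(3, 55) = 1

Answer: 1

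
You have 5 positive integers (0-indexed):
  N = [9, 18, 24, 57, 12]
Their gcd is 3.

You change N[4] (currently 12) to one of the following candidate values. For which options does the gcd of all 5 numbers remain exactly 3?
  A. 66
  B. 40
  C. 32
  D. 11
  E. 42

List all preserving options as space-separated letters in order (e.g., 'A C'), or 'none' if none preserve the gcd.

Answer: A E

Derivation:
Old gcd = 3; gcd of others (without N[4]) = 3
New gcd for candidate v: gcd(3, v). Preserves old gcd iff gcd(3, v) = 3.
  Option A: v=66, gcd(3,66)=3 -> preserves
  Option B: v=40, gcd(3,40)=1 -> changes
  Option C: v=32, gcd(3,32)=1 -> changes
  Option D: v=11, gcd(3,11)=1 -> changes
  Option E: v=42, gcd(3,42)=3 -> preserves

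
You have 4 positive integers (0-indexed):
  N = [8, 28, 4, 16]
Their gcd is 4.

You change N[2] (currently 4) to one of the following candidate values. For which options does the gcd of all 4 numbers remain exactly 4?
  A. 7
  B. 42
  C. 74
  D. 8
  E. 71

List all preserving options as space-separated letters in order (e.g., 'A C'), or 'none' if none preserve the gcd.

Answer: D

Derivation:
Old gcd = 4; gcd of others (without N[2]) = 4
New gcd for candidate v: gcd(4, v). Preserves old gcd iff gcd(4, v) = 4.
  Option A: v=7, gcd(4,7)=1 -> changes
  Option B: v=42, gcd(4,42)=2 -> changes
  Option C: v=74, gcd(4,74)=2 -> changes
  Option D: v=8, gcd(4,8)=4 -> preserves
  Option E: v=71, gcd(4,71)=1 -> changes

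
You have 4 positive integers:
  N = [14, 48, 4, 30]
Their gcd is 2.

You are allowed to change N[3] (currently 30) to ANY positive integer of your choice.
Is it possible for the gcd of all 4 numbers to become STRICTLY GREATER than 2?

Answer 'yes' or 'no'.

Answer: no

Derivation:
Current gcd = 2
gcd of all OTHER numbers (without N[3]=30): gcd([14, 48, 4]) = 2
The new gcd after any change is gcd(2, new_value).
This can be at most 2.
Since 2 = old gcd 2, the gcd can only stay the same or decrease.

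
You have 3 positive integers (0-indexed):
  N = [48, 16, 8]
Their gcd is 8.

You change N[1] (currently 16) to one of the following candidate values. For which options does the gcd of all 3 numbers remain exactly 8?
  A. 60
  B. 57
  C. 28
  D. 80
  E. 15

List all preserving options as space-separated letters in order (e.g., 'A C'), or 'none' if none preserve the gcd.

Answer: D

Derivation:
Old gcd = 8; gcd of others (without N[1]) = 8
New gcd for candidate v: gcd(8, v). Preserves old gcd iff gcd(8, v) = 8.
  Option A: v=60, gcd(8,60)=4 -> changes
  Option B: v=57, gcd(8,57)=1 -> changes
  Option C: v=28, gcd(8,28)=4 -> changes
  Option D: v=80, gcd(8,80)=8 -> preserves
  Option E: v=15, gcd(8,15)=1 -> changes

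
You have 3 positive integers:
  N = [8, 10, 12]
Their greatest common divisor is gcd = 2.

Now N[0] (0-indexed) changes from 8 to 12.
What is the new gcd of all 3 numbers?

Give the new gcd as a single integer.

Answer: 2

Derivation:
Numbers: [8, 10, 12], gcd = 2
Change: index 0, 8 -> 12
gcd of the OTHER numbers (without index 0): gcd([10, 12]) = 2
New gcd = gcd(g_others, new_val) = gcd(2, 12) = 2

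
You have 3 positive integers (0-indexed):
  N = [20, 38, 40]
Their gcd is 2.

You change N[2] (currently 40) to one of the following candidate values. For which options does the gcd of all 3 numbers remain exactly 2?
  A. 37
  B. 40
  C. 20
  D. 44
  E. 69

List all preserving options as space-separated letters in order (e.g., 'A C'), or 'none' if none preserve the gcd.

Answer: B C D

Derivation:
Old gcd = 2; gcd of others (without N[2]) = 2
New gcd for candidate v: gcd(2, v). Preserves old gcd iff gcd(2, v) = 2.
  Option A: v=37, gcd(2,37)=1 -> changes
  Option B: v=40, gcd(2,40)=2 -> preserves
  Option C: v=20, gcd(2,20)=2 -> preserves
  Option D: v=44, gcd(2,44)=2 -> preserves
  Option E: v=69, gcd(2,69)=1 -> changes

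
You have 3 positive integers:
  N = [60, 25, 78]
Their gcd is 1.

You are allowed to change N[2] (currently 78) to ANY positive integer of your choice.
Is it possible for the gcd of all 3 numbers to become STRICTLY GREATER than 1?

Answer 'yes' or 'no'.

Answer: yes

Derivation:
Current gcd = 1
gcd of all OTHER numbers (without N[2]=78): gcd([60, 25]) = 5
The new gcd after any change is gcd(5, new_value).
This can be at most 5.
Since 5 > old gcd 1, the gcd CAN increase (e.g., set N[2] = 5).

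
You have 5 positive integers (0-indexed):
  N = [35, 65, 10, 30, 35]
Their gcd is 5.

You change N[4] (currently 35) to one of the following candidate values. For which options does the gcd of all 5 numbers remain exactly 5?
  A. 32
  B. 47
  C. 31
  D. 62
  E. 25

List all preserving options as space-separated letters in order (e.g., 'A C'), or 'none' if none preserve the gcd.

Old gcd = 5; gcd of others (without N[4]) = 5
New gcd for candidate v: gcd(5, v). Preserves old gcd iff gcd(5, v) = 5.
  Option A: v=32, gcd(5,32)=1 -> changes
  Option B: v=47, gcd(5,47)=1 -> changes
  Option C: v=31, gcd(5,31)=1 -> changes
  Option D: v=62, gcd(5,62)=1 -> changes
  Option E: v=25, gcd(5,25)=5 -> preserves

Answer: E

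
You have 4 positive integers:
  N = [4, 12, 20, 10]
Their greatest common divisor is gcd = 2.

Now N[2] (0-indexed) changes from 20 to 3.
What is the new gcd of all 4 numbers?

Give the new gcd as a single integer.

Numbers: [4, 12, 20, 10], gcd = 2
Change: index 2, 20 -> 3
gcd of the OTHER numbers (without index 2): gcd([4, 12, 10]) = 2
New gcd = gcd(g_others, new_val) = gcd(2, 3) = 1

Answer: 1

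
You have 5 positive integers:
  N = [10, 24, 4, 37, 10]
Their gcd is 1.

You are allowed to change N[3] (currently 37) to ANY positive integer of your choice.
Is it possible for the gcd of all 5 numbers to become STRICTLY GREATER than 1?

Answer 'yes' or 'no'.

Current gcd = 1
gcd of all OTHER numbers (without N[3]=37): gcd([10, 24, 4, 10]) = 2
The new gcd after any change is gcd(2, new_value).
This can be at most 2.
Since 2 > old gcd 1, the gcd CAN increase (e.g., set N[3] = 2).

Answer: yes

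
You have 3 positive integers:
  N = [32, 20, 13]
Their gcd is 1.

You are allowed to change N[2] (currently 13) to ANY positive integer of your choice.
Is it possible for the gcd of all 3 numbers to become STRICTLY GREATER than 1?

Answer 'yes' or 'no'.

Answer: yes

Derivation:
Current gcd = 1
gcd of all OTHER numbers (without N[2]=13): gcd([32, 20]) = 4
The new gcd after any change is gcd(4, new_value).
This can be at most 4.
Since 4 > old gcd 1, the gcd CAN increase (e.g., set N[2] = 4).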